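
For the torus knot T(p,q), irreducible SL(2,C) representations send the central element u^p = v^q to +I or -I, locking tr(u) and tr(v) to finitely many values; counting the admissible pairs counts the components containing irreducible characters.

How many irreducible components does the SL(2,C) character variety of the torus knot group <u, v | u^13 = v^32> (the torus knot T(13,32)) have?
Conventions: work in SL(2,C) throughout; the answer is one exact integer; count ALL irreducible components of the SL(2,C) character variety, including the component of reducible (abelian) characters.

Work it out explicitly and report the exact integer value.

187

For T(13,32): irreducibility forces the central element u^13 = v^32 to one of +I, -I.
On an irreducible component, tr(u) is locked at 2*cos(pi*alpha/13) for some alpha in 1..12, and tr(v) at 2*cos(pi*beta/32) for some beta in 1..31.
Consistency of u^13 = (-1)^alpha I with v^32 = (-1)^beta I forces alpha = beta (mod 2).
Enumerate parity-matched pairs: 6*16 odd-odd plus 6*15 even-even gives 186.
Total: 186 irreducible-character components + 1 reducible (abelian) component = 187.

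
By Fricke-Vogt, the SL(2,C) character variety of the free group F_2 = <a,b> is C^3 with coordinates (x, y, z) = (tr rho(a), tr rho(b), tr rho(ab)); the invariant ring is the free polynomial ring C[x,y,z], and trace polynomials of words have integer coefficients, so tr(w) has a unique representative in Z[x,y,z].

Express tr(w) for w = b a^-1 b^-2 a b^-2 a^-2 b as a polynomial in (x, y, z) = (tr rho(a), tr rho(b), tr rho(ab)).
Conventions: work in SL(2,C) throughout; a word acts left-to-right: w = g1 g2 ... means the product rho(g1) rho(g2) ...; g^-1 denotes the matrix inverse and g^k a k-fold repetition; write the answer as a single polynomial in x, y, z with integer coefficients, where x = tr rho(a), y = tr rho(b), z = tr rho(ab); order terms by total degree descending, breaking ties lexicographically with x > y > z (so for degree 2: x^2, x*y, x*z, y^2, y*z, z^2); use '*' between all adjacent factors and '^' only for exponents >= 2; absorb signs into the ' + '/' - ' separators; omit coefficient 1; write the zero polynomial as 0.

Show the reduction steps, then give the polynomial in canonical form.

trace(a^-1) = trace(a) = x
trace(a^-2) = trace(a^-1)*trace(a) - trace(1)  (eliminate a^-1) = x^2 - 2
trace(b^2 a) = trace(b)*trace(a b) - trace(a)  (reduce the b square) = y*z - x
trace(b^2) = trace(b)*trace(b) - trace(1)  (reduce the b square) = y^2 - 2
trace(b a^2 b) = trace(a)*trace(b^2 a) - trace(b^2)  (reduce the a square) = x*y*z - x^2 - y^2 + 2
trace(b a^2) = trace(a)*trace(b a) - trace(b)  (reduce the a square) = x*z - y
trace(a b^3 a) = trace(b)*trace(b a^2 b) - trace(b a^2)  (reduce the b square) = x*y^2*z - x^2*y - y^3 - x*z + 3*y
trace(a b a b) = trace(a b)*trace(a b) - trace(1)  (split on a) = z^2 - 2
trace(a b a b^2) = trace(b)*trace(a b a b) - trace(a b a)  (reduce the b square) = y*z^2 - x*z - y
trace(a b^3 a b) = trace(b)*trace(a b a b^2) - trace(a b a b)  (reduce the b square) = y^2*z^2 - x*y*z - y^2 - z^2 + 2
trace(b^3 a b^-1 a) = trace(a b^3 a)*trace(b) - trace(a b^3 a b)  (eliminate b^-1) = x*y^3*z - x^2*y^2 - y^4 - y^2*z^2 + 4*y^2 + z^2 - 2
trace(b a b^-1 a^-1 b^2) = trace(b^3 a b^-1)*trace(a) - trace(b^3 a b^-1 a)  (eliminate a^-1) = -x*y^3*z + x^2*y^2 + y^4 + y^2*z^2 + x*y*z - x^2 - 4*y^2 - z^2 + 2
trace(b^2 a b) = trace(b)*trace(b a b) - trace(b a)  (reduce the b square) = y^2*z - x*y - z
trace(a b^2 a b a) = trace(a)*trace(b^2 a b a) - trace(b^2 a b)  (reduce the a square) = x*y*z^2 - x^2*z - y^2*z + z
trace(a b a b a b) = trace(b a)*trace(b a b a) - trace(b^-1 a^-1)  (split on b) = z^3 - 3*z
trace(a b a b a) = trace(a)*trace(b a b a) - trace(b a b)  (reduce the a square) = x*z^2 - y*z - x
trace(a b^2 a b a b) = trace(b)*trace(a b a b a b) - trace(a b a b a)  (reduce the b square) = y*z^3 - x*z^2 - 2*y*z + x
trace(b^2 a b a b^-1 a) = trace(a b^2 a b a)*trace(b) - trace(a b^2 a b a b)  (eliminate b^-1) = x*y^2*z^2 - x^2*y*z - y^3*z - y*z^3 + x*z^2 + 3*y*z - x
trace(b a b^-1 a^-1 b^2 a) = trace(b^2 a b a b^-1)*trace(a) - trace(b^2 a b a b^-1 a)  (eliminate a^-1) = -x*y^2*z^2 + x^2*y*z + y^3*z + y*z^3 - 3*y*z - x
trace(b^-1 a^-1 b^2 a^-1 b a) = trace(b a b^-1 a^-1 b^2)*trace(a) - trace(b a b^-1 a^-1 b^2 a)  (eliminate a^-1) = -x^2*y^3*z + x^3*y^2 + x*y^4 + 2*x*y^2*z^2 - y^3*z - y*z^3 - x^3 - 4*x*y^2 - x*z^2 + 3*y*z + 3*x
trace(b^3) = trace(b)*trace(b^2) - trace(b)  (reduce the b square) = y^3 - 3*y
trace(b^2 a^-1 b) = trace(b^3)*trace(a) - trace(b^3 a)  (eliminate a^-1) = x*y^3 - y^2*z - 2*x*y + z
trace(a^-1 b^2 a^-1 b a b^-2) = trace(b^-1 a^-1 b^2 a^-1 b a)*trace(b) - trace(b^-1 a^-1 b^2 a^-1 b a b)  (eliminate b^-1) = -x^2*y^4*z + x^3*y^3 + x*y^5 + 2*x*y^3*z^2 - y^4*z - y^2*z^3 - x^3*y - 5*x*y^3 - x*y*z^2 + 4*y^2*z + 5*x*y - z
trace(a b^-2 a^-2 b^2 a^-1 b) = trace(a^-1 b^2 a^-1 b a b^-2)*trace(a) - trace(a^-1 b^2 a^-1 b a b^-2 a)  (eliminate a^-1) = -x^3*y^4*z + x^4*y^3 + x^2*y^5 + 2*x^2*y^3*z^2 - x*y^4*z - x*y^2*z^3 - x^4*y - 5*x^2*y^3 - x^2*y*z^2 + 4*x*y^2*z + 5*x^2*y - x*z - y
trace(b^-1 a b^-2 a^-2 b^2 a^-1) = trace(a b^-2 a^-2 b^2 a^-1)*trace(b) - trace(a b^-2 a^-2 b^2 a^-1 b)  (eliminate b^-1) = x^3*y^4*z - x^4*y^3 - x^2*y^5 - 2*x^2*y^3*z^2 + x*y^4*z + x*y^2*z^3 + x^4*y + 5*x^2*y^3 + x^2*y*z^2 - 4*x*y^2*z - 4*x^2*y + x*z - y
trace(b a^-1 b^-2 a b^-2 a^-2 b) = trace(b^-1 a b^-2 a^-2 b^2 a^-1)*trace(b) - trace(b^-1 a b^-2 a^-2 b^2 a^-1 b)  (eliminate b^-1) = x^3*y^5*z - x^4*y^4 - x^2*y^6 - 2*x^2*y^4*z^2 + x*y^5*z + x*y^3*z^3 + x^4*y^2 + 5*x^2*y^4 + x^2*y^2*z^2 - 4*x*y^3*z - 4*x^2*y^2 + x*y*z - x^2 - y^2 + 2

x^3*y^5*z - x^4*y^4 - x^2*y^6 - 2*x^2*y^4*z^2 + x*y^5*z + x*y^3*z^3 + x^4*y^2 + 5*x^2*y^4 + x^2*y^2*z^2 - 4*x*y^3*z - 4*x^2*y^2 + x*y*z - x^2 - y^2 + 2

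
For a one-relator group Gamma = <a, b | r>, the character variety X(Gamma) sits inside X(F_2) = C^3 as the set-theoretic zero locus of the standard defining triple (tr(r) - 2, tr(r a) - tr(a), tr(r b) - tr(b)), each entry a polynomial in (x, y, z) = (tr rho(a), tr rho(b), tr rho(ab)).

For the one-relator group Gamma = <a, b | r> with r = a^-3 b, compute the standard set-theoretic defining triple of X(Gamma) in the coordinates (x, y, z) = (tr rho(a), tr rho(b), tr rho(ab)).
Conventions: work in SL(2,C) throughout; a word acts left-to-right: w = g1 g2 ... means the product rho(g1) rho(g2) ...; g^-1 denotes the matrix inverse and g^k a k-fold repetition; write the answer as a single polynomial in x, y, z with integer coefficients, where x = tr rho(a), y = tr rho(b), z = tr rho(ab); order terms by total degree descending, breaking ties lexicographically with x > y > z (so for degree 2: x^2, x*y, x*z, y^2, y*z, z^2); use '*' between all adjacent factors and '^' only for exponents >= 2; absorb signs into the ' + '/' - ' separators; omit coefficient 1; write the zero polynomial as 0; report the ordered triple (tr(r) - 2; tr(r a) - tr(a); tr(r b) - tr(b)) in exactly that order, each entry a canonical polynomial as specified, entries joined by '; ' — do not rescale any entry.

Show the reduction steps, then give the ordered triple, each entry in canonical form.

x^3*y - x^2*z - 2*x*y + z - 2; x^2*y - x*z - x - y; x^3*y^2 - x^2*y*z - x^3 - 2*x*y^2 + y*z + 3*x - y

tr(b a^-1) = tr(b) tr(a) - tr(b a)   [inverse elimination on a] = x*y - z
tr(b a^-2) = tr(b a^-1) tr(a) - tr(b)   [inverse elimination on a] = x^2*y - x*z - y
tr(a^-3 b) = tr(b a^-2) tr(a) - tr(b a^-1)   [inverse elimination on a] = x^3*y - x^2*z - 2*x*y + z
tr(b^2) = tr(b) tr(b) - tr(1) = y^2 - 2
tr(b^2 a) = tr(b) tr(a b) - tr(a) = y*z - x
tr(b^2 a^-1) = tr(b^2) tr(a) - tr(b^2 a) = x*y^2 - y*z - x
tr(b^2 a^-2) = tr(b^2 a^-1) tr(a) - tr(b^2) = x^2*y^2 - x*y*z - x^2 - y^2 + 2
tr(a^-3 b^2) = tr(b^2 a^-2) tr(a) - tr(b^2 a^-1) = x^3*y^2 - x^2*y*z - x^3 - 2*x*y^2 + y*z + 3*x
assemble the triple (tr(r) - 2; tr(r a) - x; tr(r b) - y)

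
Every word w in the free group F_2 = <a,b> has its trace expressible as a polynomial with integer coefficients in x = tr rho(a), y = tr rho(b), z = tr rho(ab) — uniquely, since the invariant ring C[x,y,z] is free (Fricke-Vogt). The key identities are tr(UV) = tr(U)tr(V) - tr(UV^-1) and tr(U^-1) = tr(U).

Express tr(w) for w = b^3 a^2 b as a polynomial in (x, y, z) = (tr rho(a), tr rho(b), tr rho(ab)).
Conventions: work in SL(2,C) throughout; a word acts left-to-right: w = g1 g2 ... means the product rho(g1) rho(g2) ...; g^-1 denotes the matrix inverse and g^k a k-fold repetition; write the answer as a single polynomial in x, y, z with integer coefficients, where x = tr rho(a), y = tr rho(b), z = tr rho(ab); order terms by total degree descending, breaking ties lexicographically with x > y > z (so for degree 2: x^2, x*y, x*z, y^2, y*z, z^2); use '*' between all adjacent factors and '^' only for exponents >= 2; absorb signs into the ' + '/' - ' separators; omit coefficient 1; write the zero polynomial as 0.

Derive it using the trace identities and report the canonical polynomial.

tr(a b^2) = tr(b) tr(a b) - tr(a)   [square of b] = y*z - x
tr(b^3 a) = tr(b) tr(a b^2) - tr(a b)   [square of b] = y^2*z - x*y - z
tr(b^2) = tr(b) tr(b) - tr(1)   [square of b] = y^2 - 2
tr(b^3) = tr(b) tr(b^2) - tr(b)   [square of b] = y^3 - 3*y
tr(b a^2 b^2) = tr(a) tr(b^3 a) - tr(b^3)   [square of a] = x*y^2*z - x^2*y - y^3 - x*z + 3*y
tr(a^2 b) = tr(a) tr(b a) - tr(b)   [square of a] = x*z - y
tr(a^2) = tr(a) tr(a) - tr(1)   [square of a] = x^2 - 2
tr(b a^2 b) = tr(b) tr(a^2 b) - tr(a^2)   [square of b] = x*y*z - x^2 - y^2 + 2
tr(b^3 a^2 b) = tr(b) tr(b a^2 b^2) - tr(b a^2 b)   [square of b] = x*y^3*z - x^2*y^2 - y^4 - 2*x*y*z + x^2 + 4*y^2 - 2

x*y^3*z - x^2*y^2 - y^4 - 2*x*y*z + x^2 + 4*y^2 - 2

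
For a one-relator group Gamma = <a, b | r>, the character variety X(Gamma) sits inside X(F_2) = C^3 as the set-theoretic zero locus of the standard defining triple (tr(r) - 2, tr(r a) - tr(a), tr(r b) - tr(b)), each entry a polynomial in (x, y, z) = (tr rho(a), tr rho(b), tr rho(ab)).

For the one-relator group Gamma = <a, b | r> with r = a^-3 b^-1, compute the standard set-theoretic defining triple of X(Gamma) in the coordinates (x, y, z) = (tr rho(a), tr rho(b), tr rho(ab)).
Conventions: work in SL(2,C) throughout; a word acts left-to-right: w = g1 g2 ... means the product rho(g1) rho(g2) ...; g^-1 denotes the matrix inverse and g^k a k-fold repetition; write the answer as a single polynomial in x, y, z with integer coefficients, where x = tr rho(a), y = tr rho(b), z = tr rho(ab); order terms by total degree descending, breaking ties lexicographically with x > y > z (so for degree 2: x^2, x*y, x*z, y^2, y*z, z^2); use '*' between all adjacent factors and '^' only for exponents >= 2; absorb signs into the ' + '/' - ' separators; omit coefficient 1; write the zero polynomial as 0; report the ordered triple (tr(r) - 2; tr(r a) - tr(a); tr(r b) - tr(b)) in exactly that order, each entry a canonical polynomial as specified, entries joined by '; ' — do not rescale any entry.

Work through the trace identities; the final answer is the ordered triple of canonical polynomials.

x^2*z - x*y - z - 2; x*z - x - y; x^3 - 3*x - y

and tr(a^-1) = tr(a) = x
tr(a^-2) = tr(a^-1)*tr(a) - tr(1) = x^2 - 2
tr(a^-1 b) = tr(b)*tr(a) - tr(b a) = x*y - z
tr(a^-2 b) = tr(a^-1 b)*tr(a) - tr(a^-1 b a) = x^2*y - x*z - y
and tr(a^-2 b^-1) = tr(a^-2)*tr(b) - tr(a^-2 b) = x*z - y
tr(a^-3 b^-1) = tr(a^-2 b^-1)*tr(a) - tr(a^-2 b^-1 a) = x^2*z - x*y - z
next, tr(a^-3) = tr(a^-2)*tr(a) - tr(a^-1)  (eliminate a^-1) = x^3 - 3*x
assemble the triple (tr(r) - 2; tr(r a) - x; tr(r b) - y)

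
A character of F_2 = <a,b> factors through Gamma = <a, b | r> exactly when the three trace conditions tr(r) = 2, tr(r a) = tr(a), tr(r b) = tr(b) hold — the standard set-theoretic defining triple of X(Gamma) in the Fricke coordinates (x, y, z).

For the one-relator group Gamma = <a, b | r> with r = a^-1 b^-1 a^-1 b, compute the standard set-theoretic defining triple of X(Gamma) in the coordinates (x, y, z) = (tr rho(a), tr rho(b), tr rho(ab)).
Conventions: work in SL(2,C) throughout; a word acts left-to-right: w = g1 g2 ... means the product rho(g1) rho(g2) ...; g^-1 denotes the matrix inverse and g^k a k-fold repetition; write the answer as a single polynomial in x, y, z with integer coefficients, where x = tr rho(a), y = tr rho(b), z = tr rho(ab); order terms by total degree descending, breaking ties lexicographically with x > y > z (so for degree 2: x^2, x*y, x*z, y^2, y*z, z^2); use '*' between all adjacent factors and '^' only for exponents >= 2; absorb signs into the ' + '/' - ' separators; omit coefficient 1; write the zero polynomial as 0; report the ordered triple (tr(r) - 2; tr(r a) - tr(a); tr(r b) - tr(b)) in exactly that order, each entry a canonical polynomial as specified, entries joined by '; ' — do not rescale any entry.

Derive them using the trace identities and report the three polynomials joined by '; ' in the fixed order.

use: trace(a^-1) = trace(a) = x
apply: trace(b a b) = trace(b) * trace(a b) - trace(a) = y*z - x
trace(b a b a) = trace(b a) * trace(b a) - trace(1) = z^2 - 2
trace(a b a^-1 b) = trace(b a b) * trace(a) - trace(b a b a) = x*y*z - x^2 - z^2 + 2
apply: trace(b a^-1 b^-1 a) = trace(a b a^-1) * trace(b) - trace(a b a^-1 b) = -x*y*z + x^2 + y^2 + z^2 - 2
apply: trace(a^-1 b^-1 a^-1 b) = trace(b a^-1 b^-1) * trace(a) - trace(b a^-1 b^-1 a) = x*y*z - y^2 - z^2 + 2
use: trace(b a^-1) = trace(b) * trace(a) - trace(b a)   [inverse elimination on a] = x*y - z
trace(a^2 b) = trace(a) * trace(b a) - trace(b)   [square of a] = x*z - y
trace(a^2) = trace(a) * trace(a) - trace(1)   [square of a] = x^2 - 2
trace(a b^2 a) = trace(b) * trace(a^2 b) - trace(a^2)   [square of b] = x*y*z - x^2 - y^2 + 2
apply: trace(a b^2 a b) = trace(b) * trace(a b a b) - trace(a b a)   [square of b] = y*z^2 - x*z - y
trace(b^-1 a b^2 a) = trace(a b^2 a) * trace(b) - trace(a b^2 a b)   [inverse elimination on b] = x*y^2*z - x^2*y - y^3 - y*z^2 + x*z + 3*y
apply: trace(b^2 a^-1 b^-1 a) = trace(b^-1 a b^2) * trace(a) - trace(b^-1 a b^2 a)   [inverse elimination on a] = -x*y^2*z + x^2*y + y^3 + y*z^2 - 3*y
use: trace(a^-1 b^-1 a^-1 b^2) = trace(b^2 a^-1 b^-1) * trace(a) - trace(b^2 a^-1 b^-1 a)   [inverse elimination on a] = x*y^2*z - y^3 - y*z^2 - x*z + 3*y
assemble the triple (trace(r) - 2; trace(r a) - x; trace(r b) - y)

x*y*z - y^2 - z^2; 0; x*y^2*z - y^3 - y*z^2 - x*z + 2*y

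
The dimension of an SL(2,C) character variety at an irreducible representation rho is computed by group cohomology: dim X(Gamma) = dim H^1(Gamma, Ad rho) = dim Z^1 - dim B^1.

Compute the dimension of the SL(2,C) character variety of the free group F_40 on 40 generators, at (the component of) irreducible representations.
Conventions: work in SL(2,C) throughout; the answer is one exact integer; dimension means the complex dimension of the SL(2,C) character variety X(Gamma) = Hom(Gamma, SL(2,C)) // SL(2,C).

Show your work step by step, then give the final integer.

117

Gamma = F_40 has 40 generators and no relators.
So Z^1 = (sl_2)^40 in full: dim Z^1 = 120.
dim B^1 = 3: the coboundary map is injective because an irreducible image has centralizer 0 in sl_2.
dim H^1 = 120 - 3 = 117, which is dim X.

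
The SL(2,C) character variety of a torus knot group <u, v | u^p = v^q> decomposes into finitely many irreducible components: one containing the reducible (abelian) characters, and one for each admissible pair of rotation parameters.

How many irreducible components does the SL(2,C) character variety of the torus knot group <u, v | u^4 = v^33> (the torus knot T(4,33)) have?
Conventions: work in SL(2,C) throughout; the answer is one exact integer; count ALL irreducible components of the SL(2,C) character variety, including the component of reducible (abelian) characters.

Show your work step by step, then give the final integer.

For T(4,33): irreducibility forces the central element u^4 = v^33 to one of +I, -I.
So on each irreducible component the traces are pinned: tr(u) = 2*cos(pi*alpha/4) with 1 <= alpha <= 3, tr(v) = 2*cos(pi*beta/33) with 1 <= beta <= 32.
u^4 = (-1)^alpha I and v^33 = (-1)^beta I must agree, so alpha and beta have equal parity.
count pairs: odd alpha (2 choices) x odd beta (16), plus even alpha (1) x even beta (16): 2*16 + 1*16 = 48.
Total: 48 irreducible-character components + 1 reducible (abelian) component = 49.

49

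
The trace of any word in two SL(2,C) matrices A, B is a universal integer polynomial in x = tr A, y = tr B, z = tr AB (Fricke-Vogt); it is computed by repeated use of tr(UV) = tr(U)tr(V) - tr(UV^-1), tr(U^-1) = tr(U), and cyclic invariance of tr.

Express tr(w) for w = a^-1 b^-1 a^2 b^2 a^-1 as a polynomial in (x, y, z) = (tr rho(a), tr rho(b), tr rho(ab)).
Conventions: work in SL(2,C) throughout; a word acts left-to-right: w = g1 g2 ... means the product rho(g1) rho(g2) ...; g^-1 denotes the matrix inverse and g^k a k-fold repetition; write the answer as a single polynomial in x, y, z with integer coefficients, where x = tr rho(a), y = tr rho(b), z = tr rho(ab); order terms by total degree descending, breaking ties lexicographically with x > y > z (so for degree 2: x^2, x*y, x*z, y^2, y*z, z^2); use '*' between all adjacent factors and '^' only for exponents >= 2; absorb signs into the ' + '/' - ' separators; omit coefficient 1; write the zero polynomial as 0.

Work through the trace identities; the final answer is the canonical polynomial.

trace(b^2) = trace(b)*trace(b) - trace(1)  (reduce the b square) = y^2 - 2
trace(b^2 a) = trace(b)*trace(a b) - trace(a)  (reduce the b square) = y*z - x
trace(b a^2 b) = trace(a)*trace(b^2 a) - trace(b^2)  (reduce the a square) = x*y*z - x^2 - y^2 + 2
use: trace(b a^2) = trace(a)*trace(b a) - trace(b)  (reduce the a square) = x*z - y
apply: trace(b a^2 b^2) = trace(b)*trace(b a^2 b) - trace(b a^2)  (reduce the b square) = x*y^2*z - x^2*y - y^3 - x*z + 3*y
trace(b a b a) = trace(a b)*trace(a b) - trace(1)  (split on a) = z^2 - 2
use: trace(a b a^2 b) = trace(a)*trace(b a b a) - trace(b a b)  (reduce the a square) = x*z^2 - y*z - x
trace(a b a^2) = trace(a)*trace(a b a) - trace(a b)  (reduce the a square) = x^2*z - x*y - z
trace(b a^2 b^2 a) = trace(b)*trace(a b a^2 b) - trace(a b a^2)  (reduce the b square) = x*y*z^2 - x^2*z - y^2*z + z
use: trace(a^-1 b a^2 b^2) = trace(b a^2 b^2)*trace(a) - trace(b a^2 b^2 a)  (eliminate a^-1) = x^2*y^2*z - x^3*y - x*y^3 - x*y*z^2 + y^2*z + 3*x*y - z
apply: trace(a^2 b^2 a^-2 b) = trace(a^-1 b a^2 b^2)*trace(a) - trace(a^-1 b a^2 b^2 a)  (eliminate a^-1) = x^3*y^2*z - x^4*y - x^2*y^3 - x^2*y*z^2 + 4*x^2*y + y^3 - 3*y
use: trace(a^-1 b^-1 a^2 b^2 a^-1) = trace(a^2 b^2 a^-2)*trace(b) - trace(a^2 b^2 a^-2 b)  (eliminate b^-1) = -x^3*y^2*z + x^4*y + x^2*y^3 + x^2*y*z^2 - 4*x^2*y + y

-x^3*y^2*z + x^4*y + x^2*y^3 + x^2*y*z^2 - 4*x^2*y + y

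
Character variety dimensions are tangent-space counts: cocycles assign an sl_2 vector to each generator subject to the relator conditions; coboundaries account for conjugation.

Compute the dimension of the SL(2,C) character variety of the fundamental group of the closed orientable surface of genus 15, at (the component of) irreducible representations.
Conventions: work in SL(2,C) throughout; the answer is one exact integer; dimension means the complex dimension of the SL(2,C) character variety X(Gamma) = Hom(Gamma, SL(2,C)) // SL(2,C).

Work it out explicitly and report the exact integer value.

84

pi_1 of the closed genus-15 surface has 30 generators bound by the single product-of-commutators relator.
Unconstrained cocycle data is one sl_2 vector per generator (90 dimensions), cut by the relator condition d_2(z) = 0.
d_2 is surjective at irreducible rho (its cokernel H^2 is dual to H^0 = 0), so dim Z^1 = 90 - 3 = 87.
As always at irreducible rho, dim B^1 = 3.
Hence dim X = 87 - 3 = 84.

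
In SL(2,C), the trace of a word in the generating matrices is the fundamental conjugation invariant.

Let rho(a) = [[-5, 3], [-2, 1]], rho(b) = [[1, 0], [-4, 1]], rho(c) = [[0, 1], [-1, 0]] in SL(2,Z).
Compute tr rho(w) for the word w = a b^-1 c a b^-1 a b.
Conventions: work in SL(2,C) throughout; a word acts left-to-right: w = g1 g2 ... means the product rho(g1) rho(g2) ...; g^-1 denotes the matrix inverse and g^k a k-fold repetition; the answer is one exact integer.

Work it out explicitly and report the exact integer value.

121

rho(a) = [[-5, 3], [-2, 1]]
... * rho(b^-1) = [[1, 0], [4, 1]]  ->  [[7, 3], [2, 1]]
... * rho(c) = [[0, 1], [-1, 0]]  ->  [[-3, 7], [-1, 2]]
... * rho(a) = [[-5, 3], [-2, 1]]  ->  [[1, -2], [1, -1]]
... * rho(b^-1) = [[1, 0], [4, 1]]  ->  [[-7, -2], [-3, -1]]
... * rho(a) = [[-5, 3], [-2, 1]]  ->  [[39, -23], [17, -10]]
... * rho(b) = [[1, 0], [-4, 1]]  ->  [[131, -23], [57, -10]]
tr = 131 + -10 = 121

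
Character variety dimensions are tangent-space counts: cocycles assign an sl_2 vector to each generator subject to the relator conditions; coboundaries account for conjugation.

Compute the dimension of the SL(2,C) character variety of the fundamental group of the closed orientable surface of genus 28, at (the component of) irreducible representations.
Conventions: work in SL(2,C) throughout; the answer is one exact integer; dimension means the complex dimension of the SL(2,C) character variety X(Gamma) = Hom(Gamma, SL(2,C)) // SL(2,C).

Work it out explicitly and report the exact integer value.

The genus-28 surface group: 2g = 56 generators, one relator prod [a_i, b_i].
A cocycle assigns one sl_2 vector per generator subject to the relator condition d_2(z) = 0: dim of the unconstrained space is 3*2g = 168.
At an irreducible rho, H^2 = coker(d_2) vanishes (Poincare duality: H^2 is dual to H^0 = invariants = 0), so d_2 is surjective onto sl_2 and dim Z^1 = 168 - 3 = 165.
As always at irreducible rho, dim B^1 = 3.
dim X = dim H^1 = 165 - 3 = 162.

162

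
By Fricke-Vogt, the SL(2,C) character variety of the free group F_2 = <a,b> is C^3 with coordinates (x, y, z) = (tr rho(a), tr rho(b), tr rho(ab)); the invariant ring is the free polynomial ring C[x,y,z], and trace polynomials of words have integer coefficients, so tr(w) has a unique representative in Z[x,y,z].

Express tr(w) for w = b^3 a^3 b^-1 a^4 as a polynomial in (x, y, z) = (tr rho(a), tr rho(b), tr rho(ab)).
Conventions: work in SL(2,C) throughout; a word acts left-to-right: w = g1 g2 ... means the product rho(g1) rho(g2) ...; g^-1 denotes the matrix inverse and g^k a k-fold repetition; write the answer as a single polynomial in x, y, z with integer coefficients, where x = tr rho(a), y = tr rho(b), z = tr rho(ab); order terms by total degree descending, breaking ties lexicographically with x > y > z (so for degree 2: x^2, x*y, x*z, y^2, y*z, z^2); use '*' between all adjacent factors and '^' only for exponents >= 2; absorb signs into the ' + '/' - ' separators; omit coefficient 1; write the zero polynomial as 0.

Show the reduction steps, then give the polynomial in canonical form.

x^6*y^3*z - x^7*y^2 - x^5*y^4 - x^5*y^2*z^2 - 3*x^4*y^3*z + 7*x^5*y^2 + x^5*z^2 + 3*x^3*y^4 + 3*x^3*y^2*z^2 - 2*x^4*y*z + 2*x^2*y^3*z - 13*x^3*y^2 - 3*x^3*z^2 - 2*x*y^4 - 2*x*y^2*z^2 + 4*x^2*y*z + 7*x*y^2 + 2*x*z^2 - y*z - x

reduce: trace(b^2 a) = trace(b) trace(a b) - trace(a) = y*z - x
trace(b^2) = trace(b) trace(b) - trace(1) = y^2 - 2
trace(b^2 a^2) = trace(a) trace(b^2 a) - trace(b^2) = x*y*z - x^2 - y^2 + 2
so trace(b^2 a^3) = trace(a) trace(b^2 a^2) - trace(b^2 a) = x^2*y*z - x^3 - x*y^2 - y*z + 3*x
reduce: trace(a^3 b^2 a) = trace(a) trace(b^2 a^3) - trace(b^2 a^2) = x^3*y*z - x^4 - x^2*y^2 - 2*x*y*z + 4*x^2 + y^2 - 2
reduce: trace(b^2 a^5) = trace(a) trace(a^3 b^2 a) - trace(a^3 b^2) = x^4*y*z - x^5 - x^3*y^2 - 3*x^2*y*z + 5*x^3 + 2*x*y^2 + y*z - 5*x
so trace(b a^6 b) = trace(a) trace(b^2 a^5) - trace(b^2 a^4) = x^5*y*z - x^6 - x^4*y^2 - 4*x^3*y*z + 6*x^4 + 3*x^2*y^2 + 3*x*y*z - 9*x^2 - y^2 + 2
reduce: trace(a b a) = trace(a) trace(b a) - trace(b) = x*z - y
so trace(a^2 b a) = trace(a) trace(a b a) - trace(a b) = x^2*z - x*y - z
so trace(a^2 b a^2) = trace(a) trace(a^2 b a) - trace(a^2 b) = x^3*z - x^2*y - 2*x*z + y
so trace(a^4 b a) = trace(a) trace(a^2 b a^2) - trace(a^2 b a) = x^4*z - x^3*y - 3*x^2*z + 2*x*y + z
trace(b a^6) = trace(a) trace(a^4 b a) - trace(a^4 b) = x^5*z - x^4*y - 4*x^3*z + 3*x^2*y + 3*x*z - y
trace(b^3 a^6) = trace(b) trace(b a^6 b) - trace(b a^6) = x^5*y^2*z - x^6*y - x^4*y^3 - x^5*z - 4*x^3*y^2*z + 7*x^4*y + 3*x^2*y^3 + 4*x^3*z + 3*x*y^2*z - 12*x^2*y - y^3 - 3*x*z + 3*y
trace(a b^3 a^3) = trace(b) trace(a^4 b^2) - trace(a^4 b) = x^3*y^2*z - x^4*y - x^2*y^3 - x^3*z - 2*x*y^2*z + 5*x^2*y + y^3 + 2*x*z - 3*y
so trace(a b^3 a^2) = trace(b) trace(b a^3 b) - trace(b a^3) = x^2*y^2*z - x^3*y - x*y^3 - x^2*z - y^2*z + 4*x*y + z
trace(b^3 a^5) = trace(a) trace(a b^3 a^3) - trace(a b^3 a^2) = x^4*y^2*z - x^5*y - x^3*y^3 - x^4*z - 3*x^2*y^2*z + 6*x^3*y + 2*x*y^3 + 3*x^2*z + y^2*z - 7*x*y - z
trace(a^4 b^3 a^3) = trace(a) trace(b^3 a^6) - trace(b^3 a^5) = x^6*y^2*z - x^7*y - x^5*y^3 - x^6*z - 5*x^4*y^2*z + 8*x^5*y + 4*x^3*y^3 + 5*x^4*z + 6*x^2*y^2*z - 18*x^3*y - 3*x*y^3 - 6*x^2*z - y^2*z + 10*x*y + z
trace(b a b a) = trace(b a) trace(b a) - trace(1) = z^2 - 2
so trace(b a^2 b a) = trace(a) trace(b a b a) - trace(b a b) = x*z^2 - y*z - x
trace(a^2 b a^2 b) = trace(a) trace(b a^2 b a) - trace(b a^2 b) = x^2*z^2 - 2*x*y*z + y^2 - 2
trace(a b^2 a^2 b a) = trace(b) trace(a^2 b a^2 b) - trace(a^2 b a^2) = x^2*y*z^2 - x^3*z - 2*x*y^2*z + x^2*y + y^3 + 2*x*z - 3*y
so trace(a b^2 a^2 b) = trace(b) trace(a^2 b a b) - trace(a^2 b a) = x*y*z^2 - x^2*z - y^2*z + z
so trace(b a^3 b^2 a^2) = trace(a) trace(a b^2 a^2 b a) - trace(a b^2 a^2 b) = x^3*y*z^2 - x^4*z - 2*x^2*y^2*z + x^3*y + x*y^3 - x*y*z^2 + 3*x^2*z + y^2*z - 3*x*y - z
reduce: trace(b^2 a b a) = trace(b) trace(a b a b) - trace(a b a) = y*z^2 - x*z - y
so trace(b^2 a b) = trace(b) trace(b a b) - trace(b a) = y^2*z - x*y - z
trace(b^2 a b a^2) = trace(a) trace(b^2 a b a) - trace(b^2 a b) = x*y*z^2 - x^2*z - y^2*z + z
trace(b a^3 b^2 a) = trace(a) trace(b^2 a b a^2) - trace(b^2 a b a) = x^2*y*z^2 - x^3*z - x*y^2*z - y*z^2 + 2*x*z + y
so trace(a^2 b^2 a^3 b a) = trace(a) trace(b a^3 b^2 a^2) - trace(b a^3 b^2 a) = x^4*y*z^2 - x^5*z - 2*x^3*y^2*z + x^4*y + x^2*y^3 - 2*x^2*y*z^2 + 4*x^3*z + 2*x*y^2*z - 3*x^2*y + y*z^2 - 3*x*z - y
trace(a^3 b a^2 b) = trace(a) trace(b a^2 b a^2) - trace(b a^2 b a) = x^3*z^2 - 2*x^2*y*z + x*y^2 - x*z^2 + y*z - x
trace(a^2 b^2 a^3 b) = trace(b) trace(a^3 b a^2 b) - trace(a^3 b a^2) = x^3*y*z^2 - x^4*z - 2*x^2*y^2*z + x^3*y + x*y^3 - x*y*z^2 + 3*x^2*z + y^2*z - 3*x*y - z
trace(a^3 b a^4 b^2) = trace(a) trace(a^2 b^2 a^3 b a) - trace(a^2 b^2 a^3 b) = x^5*y*z^2 - x^6*z - 2*x^4*y^2*z + x^5*y + x^3*y^3 - 3*x^3*y*z^2 + 5*x^4*z + 4*x^2*y^2*z - 4*x^3*y - x*y^3 + 2*x*y*z^2 - 6*x^2*z - y^2*z + 2*x*y + z
trace(b a^3 b a) = trace(a) trace(b a b a^2) - trace(b a b a) = x^2*z^2 - x*y*z - x^2 - z^2 + 2
trace(a^2 b a^3 b a) = trace(a) trace(b a^3 b a^2) - trace(b a^3 b a) = x^4*z^2 - 2*x^3*y*z + x^2*y^2 - 2*x^2*z^2 + 2*x*y*z + z^2 - 2
trace(a^3 b a^4 b) = trace(a) trace(a^2 b a^3 b a) - trace(a^2 b a^3 b) = x^5*z^2 - 2*x^4*y*z + x^3*y^2 - 3*x^3*z^2 + 4*x^2*y*z - x*y^2 + 2*x*z^2 - y*z - x
trace(a^4 b^3 a^3 b) = trace(b) trace(a^3 b a^4 b^2) - trace(a^3 b a^4 b) = x^5*y^2*z^2 - x^6*y*z - 2*x^4*y^3*z + x^5*y^2 - x^5*z^2 + x^3*y^4 - 3*x^3*y^2*z^2 + 7*x^4*y*z + 4*x^2*y^3*z - 5*x^3*y^2 + 3*x^3*z^2 - x*y^4 + 2*x*y^2*z^2 - 10*x^2*y*z - y^3*z + 3*x*y^2 - 2*x*z^2 + 2*y*z + x
reduce: trace(b^3 a^3 b^-1 a^4) = trace(a^4 b^3 a^3) trace(b) - trace(a^4 b^3 a^3 b) = x^6*y^3*z - x^7*y^2 - x^5*y^4 - x^5*y^2*z^2 - 3*x^4*y^3*z + 7*x^5*y^2 + x^5*z^2 + 3*x^3*y^4 + 3*x^3*y^2*z^2 - 2*x^4*y*z + 2*x^2*y^3*z - 13*x^3*y^2 - 3*x^3*z^2 - 2*x*y^4 - 2*x*y^2*z^2 + 4*x^2*y*z + 7*x*y^2 + 2*x*z^2 - y*z - x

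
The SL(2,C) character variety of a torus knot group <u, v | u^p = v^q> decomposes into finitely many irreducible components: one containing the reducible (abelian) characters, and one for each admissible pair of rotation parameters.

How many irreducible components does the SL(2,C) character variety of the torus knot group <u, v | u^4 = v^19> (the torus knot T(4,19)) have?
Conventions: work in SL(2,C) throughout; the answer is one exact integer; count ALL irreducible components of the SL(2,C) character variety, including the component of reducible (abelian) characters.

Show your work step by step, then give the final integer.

In the torus knot group T(4,19), u^4 = v^19 is central, so an irreducible representation sends it to +I or -I (Schur).
On an irreducible component, tr(u) is locked at 2*cos(pi*alpha/4) for some alpha in 1..3, and tr(v) at 2*cos(pi*beta/19) for some beta in 1..18.
u^4 = (-1)^alpha I and v^19 = (-1)^beta I must agree, so alpha and beta have equal parity.
Counting: 2 odd alphas x 9 odd betas + 1 even alphas x 9 even betas = 18 + 9 = 27.
That is 27 components of irreducible characters, and with the reducible (abelian) component the total is 28.

28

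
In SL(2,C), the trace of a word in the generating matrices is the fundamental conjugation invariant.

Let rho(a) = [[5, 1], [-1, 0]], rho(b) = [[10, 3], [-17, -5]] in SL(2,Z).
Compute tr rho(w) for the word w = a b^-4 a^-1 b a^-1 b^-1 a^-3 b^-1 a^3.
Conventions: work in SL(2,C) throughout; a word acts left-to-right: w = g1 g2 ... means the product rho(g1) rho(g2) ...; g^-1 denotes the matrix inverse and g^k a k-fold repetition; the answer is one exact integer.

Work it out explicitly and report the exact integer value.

10746726335

rho(a) = [[5, 1], [-1, 0]]
... * rho(b^-1) = [[-5, -3], [17, 10]]  ->  [[-8, -5], [5, 3]]
... * rho(b^-1) = [[-5, -3], [17, 10]]  ->  [[-45, -26], [26, 15]]
... * rho(b^-1) = [[-5, -3], [17, 10]]  ->  [[-217, -125], [125, 72]]
... * rho(b^-1) = [[-5, -3], [17, 10]]  ->  [[-1040, -599], [599, 345]]
... * rho(a^-1) = [[0, -1], [1, 5]]  ->  [[-599, -1955], [345, 1126]]
... * rho(b) = [[10, 3], [-17, -5]]  ->  [[27245, 7978], [-15692, -4595]]
... * rho(a^-1) = [[0, -1], [1, 5]]  ->  [[7978, 12645], [-4595, -7283]]
... * rho(b^-1) = [[-5, -3], [17, 10]]  ->  [[175075, 102516], [-100836, -59045]]
... * rho(a^-1) = [[0, -1], [1, 5]]  ->  [[102516, 337505], [-59045, -194389]]
... * rho(a^-1) = [[0, -1], [1, 5]]  ->  [[337505, 1585009], [-194389, -912900]]
... * rho(a^-1) = [[0, -1], [1, 5]]  ->  [[1585009, 7587540], [-912900, -4370111]]
... * rho(b^-1) = [[-5, -3], [17, 10]]  ->  [[121063135, 71120373], [-69727387, -40962410]]
... * rho(a) = [[5, 1], [-1, 0]]  ->  [[534195302, 121063135], [-307674525, -69727387]]
... * rho(a) = [[5, 1], [-1, 0]]  ->  [[2549913375, 534195302], [-1468645238, -307674525]]
... * rho(a) = [[5, 1], [-1, 0]]  ->  [[12215371573, 2549913375], [-7035551665, -1468645238]]
tr = 12215371573 + -1468645238 = 10746726335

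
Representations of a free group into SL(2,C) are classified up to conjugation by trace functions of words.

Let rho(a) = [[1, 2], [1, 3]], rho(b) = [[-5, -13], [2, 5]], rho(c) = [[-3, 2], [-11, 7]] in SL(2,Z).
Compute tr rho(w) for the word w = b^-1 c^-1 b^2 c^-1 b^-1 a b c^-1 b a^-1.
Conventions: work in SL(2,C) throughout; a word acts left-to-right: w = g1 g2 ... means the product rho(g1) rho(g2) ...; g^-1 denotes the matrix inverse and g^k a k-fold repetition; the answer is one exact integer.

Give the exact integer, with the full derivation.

rho(b^-1) = [[5, 13], [-2, -5]]
... * rho(c^-1) = [[7, -2], [11, -3]]  ->  [[178, -49], [-69, 19]]
... * rho(b) = [[-5, -13], [2, 5]]  ->  [[-988, -2559], [383, 992]]
... * rho(b) = [[-5, -13], [2, 5]]  ->  [[-178, 49], [69, -19]]
... * rho(c^-1) = [[7, -2], [11, -3]]  ->  [[-707, 209], [274, -81]]
... * rho(b^-1) = [[5, 13], [-2, -5]]  ->  [[-3953, -10236], [1532, 3967]]
... * rho(a) = [[1, 2], [1, 3]]  ->  [[-14189, -38614], [5499, 14965]]
... * rho(b) = [[-5, -13], [2, 5]]  ->  [[-6283, -8613], [2435, 3338]]
... * rho(c^-1) = [[7, -2], [11, -3]]  ->  [[-138724, 38405], [53763, -14884]]
... * rho(b) = [[-5, -13], [2, 5]]  ->  [[770430, 1995437], [-298583, -773339]]
... * rho(a^-1) = [[3, -2], [-1, 1]]  ->  [[315853, 454577], [-122410, -176173]]
tr = 315853 + -176173 = 139680

139680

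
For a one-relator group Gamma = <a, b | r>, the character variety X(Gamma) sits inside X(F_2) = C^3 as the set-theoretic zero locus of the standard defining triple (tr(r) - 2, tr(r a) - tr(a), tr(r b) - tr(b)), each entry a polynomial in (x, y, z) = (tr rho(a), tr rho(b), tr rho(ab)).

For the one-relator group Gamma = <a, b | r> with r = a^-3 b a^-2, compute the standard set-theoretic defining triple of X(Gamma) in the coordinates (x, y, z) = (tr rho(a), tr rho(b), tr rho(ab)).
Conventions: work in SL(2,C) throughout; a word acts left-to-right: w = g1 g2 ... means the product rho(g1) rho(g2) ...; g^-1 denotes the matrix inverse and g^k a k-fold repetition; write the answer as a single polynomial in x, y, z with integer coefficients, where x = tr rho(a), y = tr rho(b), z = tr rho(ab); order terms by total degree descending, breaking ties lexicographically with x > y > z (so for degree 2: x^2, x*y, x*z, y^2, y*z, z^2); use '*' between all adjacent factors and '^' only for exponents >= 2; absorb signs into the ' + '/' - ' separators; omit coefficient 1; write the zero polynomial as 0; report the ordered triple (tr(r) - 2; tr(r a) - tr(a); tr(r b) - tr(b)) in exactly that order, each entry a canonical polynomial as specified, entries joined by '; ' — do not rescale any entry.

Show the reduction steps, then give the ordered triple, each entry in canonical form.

x^5*y - x^4*z - 4*x^3*y + 3*x^2*z + 3*x*y - z - 2; x^4*y - x^3*z - 3*x^2*y + 2*x*z - x + y; x^5*y^2 - 2*x^4*y*z - 3*x^3*y^2 + x^3*z^2 + 4*x^2*y*z + 2*x*y^2 - x*z^2 - y*z - x - y

tr(a^-1 b) = tr(b) tr(a) - tr(b a) = x*y - z
tr(a^-2 b) = tr(a^-1 b) tr(a) - tr(a^-1 b a) = x^2*y - x*z - y
tr(b a^-3) = tr(a^-2 b) tr(a) - tr(a^-2 b a) = x^3*y - x^2*z - 2*x*y + z
tr(a^-1 b a^-3) = tr(b a^-3) tr(a) - tr(b a^-2) = x^4*y - x^3*z - 3*x^2*y + 2*x*z + y
tr(a^-3 b a^-2) = tr(a^-1 b a^-3) tr(a) - tr(a^-1 b a^-2) = x^5*y - x^4*z - 4*x^3*y + 3*x^2*z + 3*x*y - z
tr(b^2) = tr(b) tr(b) - tr(1)  (reduce the b square) = y^2 - 2
tr(b^2 a) = tr(b) tr(a b) - tr(a)  (reduce the b square) = y*z - x
tr(b a^-1 b) = tr(b^2) tr(a) - tr(b^2 a)  (eliminate a^-1) = x*y^2 - y*z - x
tr(b a b a) = tr(b a) tr(b a) - tr(1)  (split on b) = z^2 - 2
tr(b a^-1 b a) = tr(b a b) tr(a) - tr(b a b a)  (eliminate a^-1) = x*y*z - x^2 - z^2 + 2
tr(a^-1 b a^-1 b) = tr(b a^-1 b) tr(a) - tr(b a^-1 b a)  (eliminate a^-1) = x^2*y^2 - 2*x*y*z + z^2 - 2
tr(b a^-1 b a^-2) = tr(a^-1 b a^-1 b) tr(a) - tr(a^-1 b a^-1 b a)  (eliminate a^-1) = x^3*y^2 - 2*x^2*y*z - x*y^2 + x*z^2 + y*z - x
tr(a^-1 b a^-3 b) = tr(b a^-1 b a^-2) tr(a) - tr(b a^-1 b a^-1)  (eliminate a^-1) = x^4*y^2 - 2*x^3*y*z - 2*x^2*y^2 + x^2*z^2 + 3*x*y*z - x^2 - z^2 + 2
tr(b^2 a^-2) = tr(b^2 a^-1) tr(a) - tr(b^2)  (eliminate a^-1) = x^2*y^2 - x*y*z - x^2 - y^2 + 2
tr(b a^-3 b) = tr(b^2 a^-2) tr(a) - tr(b^2 a^-1)  (eliminate a^-1) = x^3*y^2 - x^2*y*z - x^3 - 2*x*y^2 + y*z + 3*x
tr(a^-3 b a^-2 b) = tr(a^-1 b a^-3 b) tr(a) - tr(a^-1 b a^-3 b a)  (eliminate a^-1) = x^5*y^2 - 2*x^4*y*z - 3*x^3*y^2 + x^3*z^2 + 4*x^2*y*z + 2*x*y^2 - x*z^2 - y*z - x
assemble the triple (tr(r) - 2; tr(r a) - x; tr(r b) - y)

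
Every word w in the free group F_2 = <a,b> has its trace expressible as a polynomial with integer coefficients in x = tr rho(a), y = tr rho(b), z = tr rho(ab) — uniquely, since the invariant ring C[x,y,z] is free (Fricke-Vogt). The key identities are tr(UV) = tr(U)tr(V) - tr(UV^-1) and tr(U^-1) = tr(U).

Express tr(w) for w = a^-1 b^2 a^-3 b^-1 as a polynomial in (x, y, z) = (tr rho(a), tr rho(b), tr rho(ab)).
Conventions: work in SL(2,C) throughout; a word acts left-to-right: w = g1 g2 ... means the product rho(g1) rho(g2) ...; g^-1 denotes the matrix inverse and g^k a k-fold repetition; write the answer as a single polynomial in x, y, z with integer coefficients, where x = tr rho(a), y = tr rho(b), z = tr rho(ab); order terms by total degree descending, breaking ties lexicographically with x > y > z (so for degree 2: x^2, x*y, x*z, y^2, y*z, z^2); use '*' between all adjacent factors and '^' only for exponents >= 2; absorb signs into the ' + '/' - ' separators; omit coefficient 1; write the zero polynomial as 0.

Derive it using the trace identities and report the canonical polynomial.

and tr(a^-1 b) = tr(b)*tr(a) - tr(b a)  (eliminate a^-1) = x*y - z
tr(a^-2 b) = tr(a^-1 b)*tr(a) - tr(a^-1 b a)  (eliminate a^-1) = x^2*y - x*z - y
and tr(b a^-3) = tr(a^-2 b)*tr(a) - tr(a^-2 b a)  (eliminate a^-1) = x^3*y - x^2*z - 2*x*y + z
next, tr(a^2 b) = tr(a)*tr(b a) - tr(b)  (reduce the a square) = x*z - y
tr(a^2) = tr(a)*tr(a) - tr(1)  (reduce the a square) = x^2 - 2
next, tr(a b^2 a) = tr(b)*tr(a^2 b) - tr(a^2)  (reduce the b square) = x*y*z - x^2 - y^2 + 2
and tr(a b a b) = tr(b a)*tr(b a) - tr(1)  (split on b) = z^2 - 2
tr(a b^2 a b) = tr(b)*tr(a b a b) - tr(a b a)  (reduce the b square) = y*z^2 - x*z - y
and tr(b^-1 a b^2 a) = tr(a b^2 a)*tr(b) - tr(a b^2 a b)  (eliminate b^-1) = x*y^2*z - x^2*y - y^3 - y*z^2 + x*z + 3*y
tr(b^-1 a b^2 a^-1) = tr(b^-1 a b^2)*tr(a) - tr(b^-1 a b^2 a)  (eliminate a^-1) = -x*y^2*z + x^2*y + y^3 + y*z^2 - 3*y
next, tr(a^-2 b^-1 a b^2) = tr(b^-1 a b^2 a^-1)*tr(a) - tr(b^-1 a b^2)  (eliminate a^-1) = -x^2*y^2*z + x^3*y + x*y^3 + x*y*z^2 - 3*x*y - z
and tr(b^2 a^-3 b^-1 a) = tr(a^-2 b^-1 a b^2)*tr(a) - tr(a^-2 b^-1 a b^2 a)  (eliminate a^-1) = -x^3*y^2*z + x^4*y + x^2*y^3 + x^2*y*z^2 + x*y^2*z - 4*x^2*y - y^3 - y*z^2 - x*z + 3*y
next, tr(a^-1 b^2 a^-3 b^-1) = tr(b^2 a^-3 b^-1)*tr(a) - tr(b^2 a^-3 b^-1 a)  (eliminate a^-1) = x^3*y^2*z - x^2*y^3 - x^2*y*z^2 - x^3*z - x*y^2*z + 2*x^2*y + y^3 + y*z^2 + 2*x*z - 3*y

x^3*y^2*z - x^2*y^3 - x^2*y*z^2 - x^3*z - x*y^2*z + 2*x^2*y + y^3 + y*z^2 + 2*x*z - 3*y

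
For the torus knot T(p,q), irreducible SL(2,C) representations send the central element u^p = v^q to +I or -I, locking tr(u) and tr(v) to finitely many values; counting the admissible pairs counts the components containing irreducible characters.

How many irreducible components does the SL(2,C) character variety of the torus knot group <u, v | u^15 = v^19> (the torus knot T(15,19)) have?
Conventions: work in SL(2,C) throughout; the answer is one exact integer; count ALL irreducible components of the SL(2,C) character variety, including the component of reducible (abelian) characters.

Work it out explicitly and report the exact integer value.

In the torus knot group T(15,19), u^15 = v^19 is central, so an irreducible representation sends it to +I or -I (Schur).
On an irreducible component, tr(u) is locked at 2*cos(pi*alpha/15) for some alpha in 1..14, and tr(v) at 2*cos(pi*beta/19) for some beta in 1..18.
Consistency of u^15 = (-1)^alpha I with v^19 = (-1)^beta I forces alpha = beta (mod 2).
Enumerate parity-matched pairs: 7*9 odd-odd plus 7*9 even-even gives 126.
That is 126 components of irreducible characters, and with the reducible (abelian) component the total is 127.

127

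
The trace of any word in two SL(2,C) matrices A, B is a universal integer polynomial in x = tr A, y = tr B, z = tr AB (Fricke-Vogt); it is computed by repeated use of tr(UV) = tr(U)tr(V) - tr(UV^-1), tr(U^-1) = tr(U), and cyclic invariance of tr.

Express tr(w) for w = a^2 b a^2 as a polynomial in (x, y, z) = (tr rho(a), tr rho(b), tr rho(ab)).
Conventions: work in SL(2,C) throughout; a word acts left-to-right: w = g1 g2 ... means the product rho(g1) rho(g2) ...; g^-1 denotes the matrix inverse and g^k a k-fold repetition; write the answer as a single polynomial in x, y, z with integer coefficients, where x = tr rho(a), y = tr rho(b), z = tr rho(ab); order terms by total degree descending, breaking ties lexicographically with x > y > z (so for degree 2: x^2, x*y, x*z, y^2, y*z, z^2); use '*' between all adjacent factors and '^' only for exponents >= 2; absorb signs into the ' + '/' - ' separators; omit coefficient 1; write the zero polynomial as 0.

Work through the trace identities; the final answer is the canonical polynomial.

so trace(a b a) = trace(a) * trace(b a) - trace(b) = x*z - y
reduce: trace(a^2 b a) = trace(a) * trace(a b a) - trace(a b) = x^2*z - x*y - z
reduce: trace(a^2 b a^2) = trace(a) * trace(a^2 b a) - trace(a^2 b) = x^3*z - x^2*y - 2*x*z + y

x^3*z - x^2*y - 2*x*z + y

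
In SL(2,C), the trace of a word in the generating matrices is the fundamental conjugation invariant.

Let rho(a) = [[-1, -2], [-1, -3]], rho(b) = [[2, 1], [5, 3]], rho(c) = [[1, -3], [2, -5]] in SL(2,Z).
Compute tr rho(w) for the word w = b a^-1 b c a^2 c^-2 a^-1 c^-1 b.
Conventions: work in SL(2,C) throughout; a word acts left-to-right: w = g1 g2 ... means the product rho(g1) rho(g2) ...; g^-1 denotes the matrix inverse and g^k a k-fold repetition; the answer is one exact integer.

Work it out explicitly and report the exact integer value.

174959

rho(b) = [[2, 1], [5, 3]]
... * rho(a^-1) = [[-3, 2], [1, -1]]  ->  [[-5, 3], [-12, 7]]
... * rho(b) = [[2, 1], [5, 3]]  ->  [[5, 4], [11, 9]]
... * rho(c) = [[1, -3], [2, -5]]  ->  [[13, -35], [29, -78]]
... * rho(a) = [[-1, -2], [-1, -3]]  ->  [[22, 79], [49, 176]]
... * rho(a) = [[-1, -2], [-1, -3]]  ->  [[-101, -281], [-225, -626]]
... * rho(c^-1) = [[-5, 3], [-2, 1]]  ->  [[1067, -584], [2377, -1301]]
... * rho(c^-1) = [[-5, 3], [-2, 1]]  ->  [[-4167, 2617], [-9283, 5830]]
... * rho(a^-1) = [[-3, 2], [1, -1]]  ->  [[15118, -10951], [33679, -24396]]
... * rho(c^-1) = [[-5, 3], [-2, 1]]  ->  [[-53688, 34403], [-119603, 76641]]
... * rho(b) = [[2, 1], [5, 3]]  ->  [[64639, 49521], [143999, 110320]]
tr = 64639 + 110320 = 174959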